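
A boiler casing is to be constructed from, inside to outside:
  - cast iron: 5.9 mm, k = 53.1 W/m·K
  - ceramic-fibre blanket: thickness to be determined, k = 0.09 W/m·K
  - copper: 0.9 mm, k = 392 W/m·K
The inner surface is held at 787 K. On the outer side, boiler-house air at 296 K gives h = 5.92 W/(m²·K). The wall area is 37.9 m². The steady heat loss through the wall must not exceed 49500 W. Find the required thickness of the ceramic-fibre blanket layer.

Thermal resistances in series:
R_cast iron = L/(kA) = 0.0059/(53.1×37.9) = 2.932×10^-6 K/W
R_copper = L/(kA) = 0.0009/(392×37.9) = 6.058×10^-8 K/W
R_outer film = 1/(h_o·A) = 1/(5.92×37.9) = 0.004457 K/W
Sum of the known resistances R_other = 0.00446 K/W
Required total resistance R_tot = ΔT/Q_allow = 491/49500 = 0.009919 K/W
R_ceramic-fibre blanket = R_tot − R_other = 0.005459 K/W
L = R·k·A = 0.005459×0.09×37.9

L ≈ 18.6 mm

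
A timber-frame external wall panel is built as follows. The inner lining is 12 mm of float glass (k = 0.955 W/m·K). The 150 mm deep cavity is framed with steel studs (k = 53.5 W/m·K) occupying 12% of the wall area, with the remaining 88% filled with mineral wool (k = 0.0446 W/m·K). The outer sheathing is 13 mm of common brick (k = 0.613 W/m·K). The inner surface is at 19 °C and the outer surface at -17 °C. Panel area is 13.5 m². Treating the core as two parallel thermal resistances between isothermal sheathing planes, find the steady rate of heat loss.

Sheathing layers in series; stud and cavity paths in parallel between them.
R_inner = 0.012/(0.955×13.5) = 9.308×10^-4 K/W
R_stud  = 0.15/(53.5×0.12×13.5) = 0.001731 K/W
R_cav   = 0.15/(0.0446×0.88×13.5) = 0.2831 K/W
1/R_core = 1/R_stud + 1/R_cav → R_core = 0.00172 K/W
R_outer = 0.013/(0.613×13.5) = 0.001571 K/W
R_total = 0.004222 K/W
Q = ΔT/R_total = 36/0.004222

Q ≈ 8530 W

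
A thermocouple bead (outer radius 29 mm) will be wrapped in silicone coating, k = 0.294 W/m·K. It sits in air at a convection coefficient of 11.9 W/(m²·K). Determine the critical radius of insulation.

r_cr ≈ 49.4 mm

For a sphere r_cr = 2k/h = 2×0.294/11.9
r_cr = 49.4 mm; since the bare radius (29 mm) is below r_cr, adding a thin layer of insulation will *increase* heat loss.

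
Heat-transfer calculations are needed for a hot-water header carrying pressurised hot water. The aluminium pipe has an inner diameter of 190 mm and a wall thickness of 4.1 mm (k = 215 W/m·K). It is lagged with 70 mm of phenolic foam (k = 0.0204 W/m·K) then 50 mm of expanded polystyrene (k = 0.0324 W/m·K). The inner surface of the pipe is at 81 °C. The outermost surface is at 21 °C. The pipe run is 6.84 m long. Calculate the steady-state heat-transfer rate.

Q ≈ 75.4 W

Cylindrical conduction, so R = ln(r₂/r₁)/(2πkL) per layer, in series:
R_aluminium pipe wall = ln(99.1/95)/(2π×215×6.84) = 4.573×10^-6 K/W
R_phenolic foam = ln(169.1/99.1)/(2π×0.0204×6.84) = 0.6095 K/W
R_expanded polystyrene = ln(219.1/169.1)/(2π×0.0324×6.84) = 0.186 K/W
R_total = 0.7955 K/W
Q = ΔT/R_total = 60/0.7955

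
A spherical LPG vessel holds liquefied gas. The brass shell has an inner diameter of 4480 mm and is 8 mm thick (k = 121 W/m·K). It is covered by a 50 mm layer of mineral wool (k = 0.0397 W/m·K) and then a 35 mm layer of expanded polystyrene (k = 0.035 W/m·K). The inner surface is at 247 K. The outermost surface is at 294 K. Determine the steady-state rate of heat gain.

Each spherical layer contributes R = (1/r_i − 1/r_o)/(4πk):
R_brass shell = (1/2.24 − 1/2.248)/(4π×121) = 1.045×10^-6 K/W
R_mineral wool = (1/2.248 − 1/2.298)/(4π×0.0397) = 0.0194 K/W
R_expanded polystyrene = (1/2.298 − 1/2.333)/(4π×0.035) = 0.01484 K/W
R_total = 0.03425 K/W
Q = ΔT/R_total = 47/0.03425

Q ≈ 1370 W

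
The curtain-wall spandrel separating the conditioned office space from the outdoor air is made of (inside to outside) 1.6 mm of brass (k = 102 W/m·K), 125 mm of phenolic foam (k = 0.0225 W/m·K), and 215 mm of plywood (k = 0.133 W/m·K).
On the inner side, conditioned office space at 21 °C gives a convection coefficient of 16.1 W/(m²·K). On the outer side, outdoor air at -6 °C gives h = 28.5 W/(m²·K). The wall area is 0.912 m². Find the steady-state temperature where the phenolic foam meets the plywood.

Using the resistance-network approach (series):
R_inner film = 1/(h_i·A) = 1/(16.1×0.912) = 0.06811 K/W
R_brass = L/(kA) = 0.0016/(102×0.912) = 1.72×10^-5 K/W
R_phenolic foam = L/(kA) = 0.125/(0.0225×0.912) = 6.092 K/W
R_plywood = L/(kA) = 0.215/(0.133×0.912) = 1.773 K/W
R_outer film = 1/(h_o·A) = 1/(28.5×0.912) = 0.03847 K/W
R_total = 7.971 K/W;  Q = ΔT/R_total = 27/7.971 = 3.387 W
T_interface = T_inner − Q·ΣR(inner→interface) = 21 − 3.39×6.16

T ≈ 0.135 °C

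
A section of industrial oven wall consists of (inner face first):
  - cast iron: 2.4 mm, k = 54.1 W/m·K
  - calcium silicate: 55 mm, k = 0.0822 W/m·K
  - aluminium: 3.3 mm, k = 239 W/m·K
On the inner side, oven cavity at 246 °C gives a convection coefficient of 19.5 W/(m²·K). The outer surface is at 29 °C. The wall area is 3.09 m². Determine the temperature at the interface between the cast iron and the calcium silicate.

T ≈ 231 °C

Thermal resistances in series:
R_inner film = 1/(h_i·A) = 1/(19.5×3.09) = 0.0166 K/W
R_cast iron = L/(kA) = 0.0024/(54.1×3.09) = 1.436×10^-5 K/W
R_calcium silicate = L/(kA) = 0.055/(0.0822×3.09) = 0.2165 K/W
R_aluminium = L/(kA) = 0.0033/(239×3.09) = 4.468×10^-6 K/W
R_total = 0.2332 K/W;  Q = ΔT/R_total = 217/0.2332 = 930.7 W
T_interface = T_inner − Q·ΣR(inner→interface) = 246 − 931×0.01661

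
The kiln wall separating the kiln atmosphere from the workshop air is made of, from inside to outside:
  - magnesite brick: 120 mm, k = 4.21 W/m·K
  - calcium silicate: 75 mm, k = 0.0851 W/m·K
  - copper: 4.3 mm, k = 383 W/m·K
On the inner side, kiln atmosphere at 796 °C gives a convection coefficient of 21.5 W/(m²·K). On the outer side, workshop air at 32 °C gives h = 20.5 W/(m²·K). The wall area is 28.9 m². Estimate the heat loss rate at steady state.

Treating each layer as a thermal resistance in series:
R_inner film = 1/(h_i·A) = 1/(21.5×28.9) = 0.001609 K/W
R_magnesite brick = L/(kA) = 0.12/(4.21×28.9) = 9.863×10^-4 K/W
R_calcium silicate = L/(kA) = 0.075/(0.0851×28.9) = 0.0305 K/W
R_copper = L/(kA) = 0.0043/(383×28.9) = 3.885×10^-7 K/W
R_outer film = 1/(h_o·A) = 1/(20.5×28.9) = 0.001688 K/W
R_total = 0.03478 K/W
Q = ΔT / R_total = 764 / 0.03478

Q ≈ 22000 W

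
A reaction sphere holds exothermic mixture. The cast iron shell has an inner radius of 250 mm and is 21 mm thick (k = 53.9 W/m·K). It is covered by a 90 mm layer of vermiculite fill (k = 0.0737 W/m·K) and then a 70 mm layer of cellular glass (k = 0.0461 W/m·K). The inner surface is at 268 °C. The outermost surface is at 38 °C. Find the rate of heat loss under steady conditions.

Q ≈ 130 W

Each spherical layer contributes R = (1/r_i − 1/r_o)/(4πk):
R_cast iron shell = (1/0.25 − 1/0.271)/(4π×53.9) = 4.576×10^-4 K/W
R_vermiculite fill = (1/0.271 − 1/0.361)/(4π×0.0737) = 0.9933 K/W
R_cellular glass = (1/0.361 − 1/0.431)/(4π×0.0461) = 0.7766 K/W
R_total = 1.77 K/W
Q = ΔT/R_total = 230/1.77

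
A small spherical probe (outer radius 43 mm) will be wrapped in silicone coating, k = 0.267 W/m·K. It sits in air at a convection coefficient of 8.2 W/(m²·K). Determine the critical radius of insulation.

For a sphere r_cr = 2k/h = 2×0.267/8.2
r_cr = 65.1 mm; since the bare radius (43 mm) is below r_cr, adding a thin layer of insulation will *increase* heat loss.

r_cr ≈ 65.1 mm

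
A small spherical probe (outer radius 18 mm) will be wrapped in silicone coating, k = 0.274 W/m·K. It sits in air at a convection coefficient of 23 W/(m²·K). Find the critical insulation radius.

r_cr ≈ 23.8 mm

For a sphere r_cr = 2k/h = 2×0.274/23
r_cr = 23.8 mm; since the bare radius (18 mm) is below r_cr, adding a thin layer of insulation will *increase* heat loss.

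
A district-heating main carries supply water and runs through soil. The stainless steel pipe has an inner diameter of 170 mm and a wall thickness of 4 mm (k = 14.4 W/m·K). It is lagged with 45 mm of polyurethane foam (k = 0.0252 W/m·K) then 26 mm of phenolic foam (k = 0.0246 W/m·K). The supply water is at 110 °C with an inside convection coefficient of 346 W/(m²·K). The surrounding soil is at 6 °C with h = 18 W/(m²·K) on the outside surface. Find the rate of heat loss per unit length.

q′ ≈ 27.4 W/m

Cylindrical conduction, so R = ln(r₂/r₁)/(2πkL) per layer, in series:
R_inner film = 1/(h_i·2πr₁L) = 1/(346×2π×0.085×1) = 0.005412 K/W
R_stainless steel pipe wall = ln(89/85)/(2π×14.4×1) = 5.082×10^-4 K/W
R_polyurethane foam = ln(134/89)/(2π×0.0252×1) = 2.584 K/W
R_phenolic foam = ln(160/134)/(2π×0.0246×1) = 1.147 K/W
R_outer film = 1/(h_o·2πr_oL) = 1/(18×2π×0.16×1) = 0.05526 K/W
R_total = 3.793 K/W
Q = ΔT/R_total = 104/3.793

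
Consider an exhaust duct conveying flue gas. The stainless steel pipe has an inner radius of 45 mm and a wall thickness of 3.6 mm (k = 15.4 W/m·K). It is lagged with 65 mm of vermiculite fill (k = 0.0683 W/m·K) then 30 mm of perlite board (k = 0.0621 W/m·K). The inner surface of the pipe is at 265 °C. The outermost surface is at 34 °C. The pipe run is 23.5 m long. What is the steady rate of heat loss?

Cylindrical conduction, so R = ln(r₂/r₁)/(2πkL) per layer, in series:
R_stainless steel pipe wall = ln(48.6/45)/(2π×15.4×23.5) = 3.385×10^-5 K/W
R_vermiculite fill = ln(113.6/48.6)/(2π×0.0683×23.5) = 0.08419 K/W
R_perlite board = ln(143.6/113.6)/(2π×0.0621×23.5) = 0.02556 K/W
R_total = 0.1098 K/W
Q = ΔT/R_total = 231/0.1098

Q ≈ 2100 W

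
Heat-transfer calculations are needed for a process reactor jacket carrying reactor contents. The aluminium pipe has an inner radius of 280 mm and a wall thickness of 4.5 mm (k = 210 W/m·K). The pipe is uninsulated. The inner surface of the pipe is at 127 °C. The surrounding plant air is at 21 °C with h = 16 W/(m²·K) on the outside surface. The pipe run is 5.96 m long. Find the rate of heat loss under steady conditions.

Per-layer cylindrical resistances, series-summed:
R_aluminium pipe wall = ln(284.5/280)/(2π×210×5.96) = 2.027×10^-6 K/W
R_outer film = 1/(h_o·2πr_oL) = 1/(16×2π×0.2845×5.96) = 0.005866 K/W
R_total = 0.005868 K/W
Q = ΔT/R_total = 106/0.005868

Q ≈ 18100 W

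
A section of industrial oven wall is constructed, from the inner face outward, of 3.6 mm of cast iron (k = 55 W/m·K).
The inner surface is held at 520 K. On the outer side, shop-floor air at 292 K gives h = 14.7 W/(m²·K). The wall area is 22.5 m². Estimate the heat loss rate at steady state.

Treating each layer as a thermal resistance in series:
R_cast iron = L/(kA) = 0.0036/(55×22.5) = 2.909×10^-6 K/W
R_outer film = 1/(h_o·A) = 1/(14.7×22.5) = 0.003023 K/W
R_total = 0.003026 K/W
Q = ΔT / R_total = 228 / 0.003026

Q ≈ 75300 W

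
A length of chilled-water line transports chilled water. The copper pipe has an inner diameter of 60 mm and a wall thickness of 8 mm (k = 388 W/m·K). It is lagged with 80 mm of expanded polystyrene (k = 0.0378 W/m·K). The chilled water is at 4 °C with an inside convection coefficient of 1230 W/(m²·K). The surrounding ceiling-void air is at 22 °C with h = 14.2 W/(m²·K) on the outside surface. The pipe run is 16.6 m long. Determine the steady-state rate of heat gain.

Per-layer cylindrical resistances, series-summed:
R_inner film = 1/(h_i·2πr₁L) = 1/(1230×2π×0.03×16.6) = 2.598×10^-4 K/W
R_copper pipe wall = ln(38/30)/(2π×388×16.6) = 5.841×10^-6 K/W
R_expanded polystyrene = ln(118/38)/(2π×0.0378×16.6) = 0.2874 K/W
R_outer film = 1/(h_o·2πr_oL) = 1/(14.2×2π×0.118×16.6) = 0.005722 K/W
R_total = 0.2934 K/W
Q = ΔT/R_total = 18/0.2934

Q ≈ 61.4 W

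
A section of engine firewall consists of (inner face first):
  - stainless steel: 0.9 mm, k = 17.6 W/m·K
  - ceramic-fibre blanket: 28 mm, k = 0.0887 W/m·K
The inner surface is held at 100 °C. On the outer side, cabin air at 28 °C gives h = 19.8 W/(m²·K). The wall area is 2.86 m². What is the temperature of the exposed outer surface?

T ≈ 37.9 °C

Treating each layer as a thermal resistance in series:
R_stainless steel = L/(kA) = 0.0009/(17.6×2.86) = 1.788×10^-5 K/W
R_ceramic-fibre blanket = L/(kA) = 0.028/(0.0887×2.86) = 0.1104 K/W
R_outer film = 1/(h_o·A) = 1/(19.8×2.86) = 0.01766 K/W
R_total = 0.1281 K/W;  Q = ΔT/R_total = 72/0.1281 = 562.3 W
T_interface = T_inner − Q·ΣR(inner→interface) = 100 − 562×0.1104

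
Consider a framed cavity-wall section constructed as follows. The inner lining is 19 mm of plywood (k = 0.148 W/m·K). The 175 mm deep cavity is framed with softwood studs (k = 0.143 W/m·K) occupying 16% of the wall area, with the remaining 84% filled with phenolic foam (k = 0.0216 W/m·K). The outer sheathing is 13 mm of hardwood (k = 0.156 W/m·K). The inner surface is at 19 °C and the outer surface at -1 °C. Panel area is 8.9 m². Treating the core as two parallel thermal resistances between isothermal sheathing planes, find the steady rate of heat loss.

Sheathing layers in series; stud and cavity paths in parallel between them.
R_inner = 0.019/(0.148×8.9) = 0.01442 K/W
R_stud  = 0.175/(0.143×0.16×8.9) = 0.8594 K/W
R_cav   = 0.175/(0.0216×0.84×8.9) = 1.084 K/W
1/R_core = 1/R_stud + 1/R_cav → R_core = 0.4793 K/W
R_outer = 0.013/(0.156×8.9) = 0.009363 K/W
R_total = 0.5031 K/W
Q = ΔT/R_total = 20/0.5031

Q ≈ 39.8 W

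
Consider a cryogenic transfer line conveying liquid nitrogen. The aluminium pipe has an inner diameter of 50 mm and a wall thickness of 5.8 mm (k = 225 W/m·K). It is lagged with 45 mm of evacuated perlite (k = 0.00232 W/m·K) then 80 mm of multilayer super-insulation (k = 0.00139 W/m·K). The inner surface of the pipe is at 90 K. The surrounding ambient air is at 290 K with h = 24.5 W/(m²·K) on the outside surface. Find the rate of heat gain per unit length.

Treating each annulus and film as a series resistance:
R_aluminium pipe wall = ln(30.8/25)/(2π×225×1) = 1.476×10^-4 K/W
R_evacuated perlite = ln(75.8/30.8)/(2π×0.00232×1) = 61.78 K/W
R_multilayer super-insulation = ln(155.8/75.8)/(2π×0.00139×1) = 82.49 K/W
R_outer film = 1/(h_o·2πr_oL) = 1/(24.5×2π×0.1558×1) = 0.0417 K/W
R_total = 144.3 K/W
Q = ΔT/R_total = 200/144.3

q′ ≈ 1.39 W/m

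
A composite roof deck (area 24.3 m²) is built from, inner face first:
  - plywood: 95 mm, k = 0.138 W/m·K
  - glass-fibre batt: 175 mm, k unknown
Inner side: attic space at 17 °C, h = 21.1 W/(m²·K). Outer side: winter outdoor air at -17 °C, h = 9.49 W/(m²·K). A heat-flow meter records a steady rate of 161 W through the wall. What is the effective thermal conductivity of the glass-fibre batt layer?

k ≈ 0.0408 W/(m·K)

Series thermal resistances:
R_inner film = 1/(h_i·A) = 1/(21.1×24.3) = 0.00195 K/W
R_plywood = L/(kA) = 0.095/(0.138×24.3) = 0.02833 K/W
R_outer film = 1/(h_o·A) = 1/(9.49×24.3) = 0.004336 K/W
Sum of known resistances R_other = 0.03462 K/W
Total R = ΔT/Q = 34/161 = 0.2112 K/W
R_glass-fibre batt = R_total − R_other = 0.1766 K/W
k = L/(R·A) = 0.175/(0.1766×24.3)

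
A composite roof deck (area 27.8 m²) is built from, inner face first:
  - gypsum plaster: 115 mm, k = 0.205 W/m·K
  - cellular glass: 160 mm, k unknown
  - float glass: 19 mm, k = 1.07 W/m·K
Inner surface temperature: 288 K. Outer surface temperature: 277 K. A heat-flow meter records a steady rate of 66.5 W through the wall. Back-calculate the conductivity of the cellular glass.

k ≈ 0.0398 W/(m·K)

Series thermal resistances:
R_gypsum plaster = L/(kA) = 0.115/(0.205×27.8) = 0.02018 K/W
R_float glass = L/(kA) = 0.019/(1.07×27.8) = 6.387×10^-4 K/W
Sum of known resistances R_other = 0.02082 K/W
Total R = ΔT/Q = 11/66.5 = 0.1654 K/W
R_cellular glass = R_total − R_other = 0.1446 K/W
k = L/(R·A) = 0.16/(0.1446×27.8)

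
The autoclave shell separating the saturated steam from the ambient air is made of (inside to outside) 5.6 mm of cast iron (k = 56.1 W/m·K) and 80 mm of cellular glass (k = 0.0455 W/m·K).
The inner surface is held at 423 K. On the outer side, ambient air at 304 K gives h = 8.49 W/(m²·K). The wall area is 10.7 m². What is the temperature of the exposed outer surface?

T ≈ 311 K

Using the resistance-network approach (series):
R_cast iron = L/(kA) = 0.0056/(56.1×10.7) = 9.329×10^-6 K/W
R_cellular glass = L/(kA) = 0.08/(0.0455×10.7) = 0.1643 K/W
R_outer film = 1/(h_o·A) = 1/(8.49×10.7) = 0.01101 K/W
R_total = 0.1753 K/W;  Q = ΔT/R_total = 119/0.1753 = 678.7 W
T_interface = T_inner − Q·ΣR(inner→interface) = 423 − 679×0.1643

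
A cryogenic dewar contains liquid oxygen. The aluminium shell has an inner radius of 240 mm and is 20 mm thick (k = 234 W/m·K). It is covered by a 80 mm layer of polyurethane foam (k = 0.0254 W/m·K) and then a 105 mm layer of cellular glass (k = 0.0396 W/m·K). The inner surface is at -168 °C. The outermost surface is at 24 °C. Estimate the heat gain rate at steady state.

Q ≈ 45.4 W

Spherical conduction: R = (1/r_in − 1/r_out)/(4πk) per layer; series-sum.
R_aluminium shell = (1/0.24 − 1/0.26)/(4π×234) = 1.09×10^-4 K/W
R_polyurethane foam = (1/0.26 − 1/0.34)/(4π×0.0254) = 2.835 K/W
R_cellular glass = (1/0.34 − 1/0.445)/(4π×0.0396) = 1.395 K/W
R_total = 4.23 K/W
Q = ΔT/R_total = 192/4.23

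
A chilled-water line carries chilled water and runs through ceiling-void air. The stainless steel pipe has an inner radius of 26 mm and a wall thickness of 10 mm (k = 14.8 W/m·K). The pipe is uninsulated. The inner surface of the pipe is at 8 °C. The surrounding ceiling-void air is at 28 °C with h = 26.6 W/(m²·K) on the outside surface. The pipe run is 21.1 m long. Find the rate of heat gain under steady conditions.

Cylindrical conduction, so R = ln(r₂/r₁)/(2πkL) per layer, in series:
R_stainless steel pipe wall = ln(36/26)/(2π×14.8×21.1) = 1.659×10^-4 K/W
R_outer film = 1/(h_o·2πr_oL) = 1/(26.6×2π×0.036×21.1) = 0.007877 K/W
R_total = 0.008043 K/W
Q = ΔT/R_total = 20/0.008043

Q ≈ 2490 W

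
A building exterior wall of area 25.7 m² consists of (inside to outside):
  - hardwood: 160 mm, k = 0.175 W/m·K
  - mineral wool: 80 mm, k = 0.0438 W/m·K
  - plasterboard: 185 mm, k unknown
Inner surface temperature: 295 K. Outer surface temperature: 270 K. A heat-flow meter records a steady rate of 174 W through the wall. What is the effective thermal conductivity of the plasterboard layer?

k ≈ 0.194 W/(m·K)

Series thermal resistances:
R_hardwood = L/(kA) = 0.16/(0.175×25.7) = 0.03558 K/W
R_mineral wool = L/(kA) = 0.08/(0.0438×25.7) = 0.07107 K/W
Sum of known resistances R_other = 0.1066 K/W
Total R = ΔT/Q = 25/174 = 0.1437 K/W
R_plasterboard = R_total − R_other = 0.03703 K/W
k = L/(R·A) = 0.185/(0.03703×25.7)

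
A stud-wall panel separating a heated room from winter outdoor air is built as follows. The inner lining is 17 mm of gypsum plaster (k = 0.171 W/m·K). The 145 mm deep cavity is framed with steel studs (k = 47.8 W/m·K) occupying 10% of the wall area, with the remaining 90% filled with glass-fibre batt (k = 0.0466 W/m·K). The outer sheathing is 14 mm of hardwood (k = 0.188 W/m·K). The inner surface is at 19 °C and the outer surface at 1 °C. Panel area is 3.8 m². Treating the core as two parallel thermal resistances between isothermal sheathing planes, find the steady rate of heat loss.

Sheathing layers in series; stud and cavity paths in parallel between them.
R_inner = 0.017/(0.171×3.8) = 0.02616 K/W
R_stud  = 0.145/(47.8×0.1×3.8) = 0.007983 K/W
R_cav   = 0.145/(0.0466×0.9×3.8) = 0.9098 K/W
1/R_core = 1/R_stud + 1/R_cav → R_core = 0.007913 K/W
R_outer = 0.014/(0.188×3.8) = 0.0196 K/W
R_total = 0.05367 K/W
Q = ΔT/R_total = 18/0.05367

Q ≈ 335 W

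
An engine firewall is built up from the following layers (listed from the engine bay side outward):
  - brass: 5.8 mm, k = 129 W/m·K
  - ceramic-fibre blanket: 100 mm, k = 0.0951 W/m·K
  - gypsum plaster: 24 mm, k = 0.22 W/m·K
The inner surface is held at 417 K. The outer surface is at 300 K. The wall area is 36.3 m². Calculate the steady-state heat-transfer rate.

Treating each layer as a thermal resistance in series:
R_brass = L/(kA) = 0.0058/(129×36.3) = 1.239×10^-6 K/W
R_ceramic-fibre blanket = L/(kA) = 0.1/(0.0951×36.3) = 0.02897 K/W
R_gypsum plaster = L/(kA) = 0.024/(0.22×36.3) = 0.003005 K/W
R_total = 0.03197 K/W
Q = ΔT / R_total = 117 / 0.03197

Q ≈ 3660 W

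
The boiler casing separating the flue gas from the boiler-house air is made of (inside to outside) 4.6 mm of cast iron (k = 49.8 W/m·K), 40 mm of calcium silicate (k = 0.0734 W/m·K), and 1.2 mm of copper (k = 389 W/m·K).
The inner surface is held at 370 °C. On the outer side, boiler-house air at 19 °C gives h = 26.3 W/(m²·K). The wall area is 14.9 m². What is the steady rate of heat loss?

Q ≈ 8970 W

Thermal resistances in series:
R_cast iron = L/(kA) = 0.0046/(49.8×14.9) = 6.199×10^-6 K/W
R_calcium silicate = L/(kA) = 0.04/(0.0734×14.9) = 0.03657 K/W
R_copper = L/(kA) = 0.0012/(389×14.9) = 2.07×10^-7 K/W
R_outer film = 1/(h_o·A) = 1/(26.3×14.9) = 0.002552 K/W
R_total = 0.03913 K/W
Q = ΔT / R_total = 351 / 0.03913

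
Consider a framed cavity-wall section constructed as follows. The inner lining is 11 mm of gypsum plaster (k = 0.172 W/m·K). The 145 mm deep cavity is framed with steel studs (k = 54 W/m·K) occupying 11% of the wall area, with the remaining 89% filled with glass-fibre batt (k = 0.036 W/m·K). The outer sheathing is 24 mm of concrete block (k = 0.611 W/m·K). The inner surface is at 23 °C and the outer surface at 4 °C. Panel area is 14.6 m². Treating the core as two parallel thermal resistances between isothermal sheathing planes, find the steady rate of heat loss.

Sheathing layers in series; stud and cavity paths in parallel between them.
R_inner = 0.011/(0.172×14.6) = 0.00438 K/W
R_stud  = 0.145/(54×0.11×14.6) = 0.001672 K/W
R_cav   = 0.145/(0.036×0.89×14.6) = 0.31 K/W
1/R_core = 1/R_stud + 1/R_cav → R_core = 0.001663 K/W
R_outer = 0.024/(0.611×14.6) = 0.00269 K/W
R_total = 0.008734 K/W
Q = ΔT/R_total = 19/0.008734

Q ≈ 2180 W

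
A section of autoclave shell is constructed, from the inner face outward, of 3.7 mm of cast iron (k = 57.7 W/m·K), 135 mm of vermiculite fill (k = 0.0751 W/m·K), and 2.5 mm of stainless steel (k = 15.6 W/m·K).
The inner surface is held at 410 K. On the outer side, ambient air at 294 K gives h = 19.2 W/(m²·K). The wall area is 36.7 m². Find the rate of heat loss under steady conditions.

Model the wall as resistances in series:
R_cast iron = L/(kA) = 0.0037/(57.7×36.7) = 1.747×10^-6 K/W
R_vermiculite fill = L/(kA) = 0.135/(0.0751×36.7) = 0.04898 K/W
R_stainless steel = L/(kA) = 0.0025/(15.6×36.7) = 4.367×10^-6 K/W
R_outer film = 1/(h_o·A) = 1/(19.2×36.7) = 0.001419 K/W
R_total = 0.05041 K/W
Q = ΔT / R_total = 116 / 0.05041

Q ≈ 2300 W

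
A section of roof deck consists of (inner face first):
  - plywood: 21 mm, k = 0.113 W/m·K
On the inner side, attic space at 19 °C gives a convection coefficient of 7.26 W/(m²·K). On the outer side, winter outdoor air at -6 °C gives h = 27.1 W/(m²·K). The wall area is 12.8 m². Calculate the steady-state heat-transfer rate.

Q ≈ 888 W

Thermal resistances in series:
R_inner film = 1/(h_i·A) = 1/(7.26×12.8) = 0.01076 K/W
R_plywood = L/(kA) = 0.021/(0.113×12.8) = 0.01452 K/W
R_outer film = 1/(h_o·A) = 1/(27.1×12.8) = 0.002883 K/W
R_total = 0.02816 K/W
Q = ΔT / R_total = 25 / 0.02816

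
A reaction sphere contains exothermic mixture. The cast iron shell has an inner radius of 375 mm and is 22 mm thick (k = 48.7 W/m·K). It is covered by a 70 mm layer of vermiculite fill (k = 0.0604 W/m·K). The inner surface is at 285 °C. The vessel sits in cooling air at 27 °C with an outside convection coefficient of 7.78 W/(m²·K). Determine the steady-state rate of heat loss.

Spherical conduction: R = (1/r_in − 1/r_out)/(4πk) per layer; series-sum.
R_cast iron shell = (1/0.375 − 1/0.397)/(4π×48.7) = 2.415×10^-4 K/W
R_vermiculite fill = (1/0.397 − 1/0.467)/(4π×0.0604) = 0.4974 K/W
R_outer film = 1/(h·4πr_o²) = 1/(7.78×4π×0.467²) = 0.0469 K/W
R_total = 0.5446 K/W
Q = ΔT/R_total = 258/0.5446

Q ≈ 474 W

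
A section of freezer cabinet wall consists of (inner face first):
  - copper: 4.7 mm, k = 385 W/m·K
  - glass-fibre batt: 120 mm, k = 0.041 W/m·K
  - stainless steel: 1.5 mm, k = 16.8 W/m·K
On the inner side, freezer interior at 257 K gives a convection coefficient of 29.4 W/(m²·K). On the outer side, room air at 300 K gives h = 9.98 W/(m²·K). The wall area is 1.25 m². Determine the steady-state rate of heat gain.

Q ≈ 17.6 W

Series thermal resistances:
R_inner film = 1/(h_i·A) = 1/(29.4×1.25) = 0.02721 K/W
R_copper = L/(kA) = 0.0047/(385×1.25) = 9.766×10^-6 K/W
R_glass-fibre batt = L/(kA) = 0.12/(0.041×1.25) = 2.341 K/W
R_stainless steel = L/(kA) = 0.0015/(16.8×1.25) = 7.143×10^-5 K/W
R_outer film = 1/(h_o·A) = 1/(9.98×1.25) = 0.08016 K/W
R_total = 2.449 K/W
Q = ΔT / R_total = 43 / 2.449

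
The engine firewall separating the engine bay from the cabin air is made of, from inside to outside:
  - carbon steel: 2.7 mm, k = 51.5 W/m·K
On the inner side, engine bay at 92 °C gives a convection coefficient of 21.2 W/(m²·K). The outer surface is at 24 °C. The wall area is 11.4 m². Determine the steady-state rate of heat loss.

Q ≈ 16400 W

Thermal resistances in series:
R_inner film = 1/(h_i·A) = 1/(21.2×11.4) = 0.004138 K/W
R_carbon steel = L/(kA) = 0.0027/(51.5×11.4) = 4.599×10^-6 K/W
R_total = 0.004142 K/W
Q = ΔT / R_total = 68 / 0.004142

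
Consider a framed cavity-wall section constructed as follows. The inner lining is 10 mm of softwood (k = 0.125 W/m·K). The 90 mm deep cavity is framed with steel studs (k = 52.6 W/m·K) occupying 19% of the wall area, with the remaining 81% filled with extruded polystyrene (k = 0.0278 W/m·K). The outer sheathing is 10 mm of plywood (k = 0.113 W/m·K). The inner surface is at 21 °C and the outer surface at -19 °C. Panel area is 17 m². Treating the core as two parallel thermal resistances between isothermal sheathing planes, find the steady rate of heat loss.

Q ≈ 3830 W

Sheathing layers in series; stud and cavity paths in parallel between them.
R_inner = 0.01/(0.125×17) = 0.004706 K/W
R_stud  = 0.09/(52.6×0.19×17) = 5.297×10^-4 K/W
R_cav   = 0.09/(0.0278×0.81×17) = 0.2351 K/W
1/R_core = 1/R_stud + 1/R_cav → R_core = 5.285×10^-4 K/W
R_outer = 0.01/(0.113×17) = 0.005206 K/W
R_total = 0.01044 K/W
Q = ΔT/R_total = 40/0.01044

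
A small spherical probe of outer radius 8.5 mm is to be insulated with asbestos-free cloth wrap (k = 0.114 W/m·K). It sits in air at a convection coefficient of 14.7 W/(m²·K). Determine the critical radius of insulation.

r_cr ≈ 15.5 mm

For a sphere r_cr = 2k/h = 2×0.114/14.7
r_cr = 15.5 mm; since the bare radius (8.5 mm) is below r_cr, adding a thin layer of insulation will *increase* heat loss.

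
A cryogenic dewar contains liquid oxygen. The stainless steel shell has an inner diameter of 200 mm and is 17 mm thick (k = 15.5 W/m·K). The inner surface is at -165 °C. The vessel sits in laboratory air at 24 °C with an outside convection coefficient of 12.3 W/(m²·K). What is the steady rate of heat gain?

Q ≈ 394 W

Each spherical layer contributes R = (1/r_i − 1/r_o)/(4πk):
R_stainless steel shell = (1/0.1 − 1/0.117)/(4π×15.5) = 0.00746 K/W
R_outer film = 1/(h·4πr_o²) = 1/(12.3×4π×0.117²) = 0.4726 K/W
R_total = 0.4801 K/W
Q = ΔT/R_total = 189/0.4801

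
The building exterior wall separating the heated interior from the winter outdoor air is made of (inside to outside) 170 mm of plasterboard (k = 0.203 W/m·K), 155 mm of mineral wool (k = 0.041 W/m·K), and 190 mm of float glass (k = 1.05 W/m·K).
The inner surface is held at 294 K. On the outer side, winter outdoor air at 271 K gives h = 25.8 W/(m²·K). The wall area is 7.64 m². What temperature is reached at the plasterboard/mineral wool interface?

T ≈ 290 K

Using the resistance-network approach (series):
R_plasterboard = L/(kA) = 0.17/(0.203×7.64) = 0.1096 K/W
R_mineral wool = L/(kA) = 0.155/(0.041×7.64) = 0.4948 K/W
R_float glass = L/(kA) = 0.19/(1.05×7.64) = 0.02368 K/W
R_outer film = 1/(h_o·A) = 1/(25.8×7.64) = 0.005073 K/W
R_total = 0.6332 K/W;  Q = ΔT/R_total = 23/0.6332 = 36.32 W
T_interface = T_inner − Q·ΣR(inner→interface) = 294 − 36.3×0.1096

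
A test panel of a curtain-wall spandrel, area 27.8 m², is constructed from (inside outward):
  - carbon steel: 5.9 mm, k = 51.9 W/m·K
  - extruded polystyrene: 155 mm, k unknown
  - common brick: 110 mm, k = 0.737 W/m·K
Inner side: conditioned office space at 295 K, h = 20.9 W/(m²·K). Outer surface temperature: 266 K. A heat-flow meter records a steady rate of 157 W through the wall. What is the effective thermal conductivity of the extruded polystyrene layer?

k ≈ 0.0314 W/(m·K)

Model the wall as resistances in series:
R_inner film = 1/(h_i·A) = 1/(20.9×27.8) = 0.001721 K/W
R_carbon steel = L/(kA) = 0.0059/(51.9×27.8) = 4.089×10^-6 K/W
R_common brick = L/(kA) = 0.11/(0.737×27.8) = 0.005369 K/W
Sum of known resistances R_other = 0.007094 K/W
Total R = ΔT/Q = 29/157 = 0.1847 K/W
R_extruded polystyrene = R_total − R_other = 0.1776 K/W
k = L/(R·A) = 0.155/(0.1776×27.8)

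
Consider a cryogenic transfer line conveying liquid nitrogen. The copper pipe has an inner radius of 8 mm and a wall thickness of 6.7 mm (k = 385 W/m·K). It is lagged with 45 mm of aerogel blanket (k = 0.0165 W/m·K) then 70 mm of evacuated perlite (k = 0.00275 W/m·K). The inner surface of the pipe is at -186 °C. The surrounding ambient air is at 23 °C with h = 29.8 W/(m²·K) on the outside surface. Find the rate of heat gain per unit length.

Radial resistances (cylindrical: R_cond = ln(r_o/r_i)/(2πkL), R_conv = 1/(h·2πrL)):
R_copper pipe wall = ln(14.7/8)/(2π×385×1) = 2.515×10^-4 K/W
R_aerogel blanket = ln(59.7/14.7)/(2π×0.0165×1) = 13.52 K/W
R_evacuated perlite = ln(129.7/59.7)/(2π×0.00275×1) = 44.9 K/W
R_outer film = 1/(h_o·2πr_oL) = 1/(29.8×2π×0.1297×1) = 0.04118 K/W
R_total = 58.46 K/W
Q = ΔT/R_total = 209/58.46

q′ ≈ 3.57 W/m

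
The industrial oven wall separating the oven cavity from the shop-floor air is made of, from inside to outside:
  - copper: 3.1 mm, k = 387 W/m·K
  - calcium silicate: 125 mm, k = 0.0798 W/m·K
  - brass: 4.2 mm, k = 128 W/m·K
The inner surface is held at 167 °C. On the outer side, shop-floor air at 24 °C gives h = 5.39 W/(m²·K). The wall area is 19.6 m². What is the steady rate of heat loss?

Q ≈ 1600 W

Series thermal resistances:
R_copper = L/(kA) = 0.0031/(387×19.6) = 4.087×10^-7 K/W
R_calcium silicate = L/(kA) = 0.125/(0.0798×19.6) = 0.07992 K/W
R_brass = L/(kA) = 0.0042/(128×19.6) = 1.674×10^-6 K/W
R_outer film = 1/(h_o·A) = 1/(5.39×19.6) = 0.009466 K/W
R_total = 0.08939 K/W
Q = ΔT / R_total = 143 / 0.08939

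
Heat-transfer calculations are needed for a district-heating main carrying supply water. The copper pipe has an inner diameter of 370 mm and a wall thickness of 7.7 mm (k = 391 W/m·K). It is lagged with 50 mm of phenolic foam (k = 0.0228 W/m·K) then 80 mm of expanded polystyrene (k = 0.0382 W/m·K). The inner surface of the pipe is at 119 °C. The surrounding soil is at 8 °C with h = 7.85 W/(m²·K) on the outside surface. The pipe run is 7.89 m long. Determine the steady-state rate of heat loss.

Treating each annulus and film as a series resistance:
R_copper pipe wall = ln(192.7/185)/(2π×391×7.89) = 2.104×10^-6 K/W
R_phenolic foam = ln(242.7/192.7)/(2π×0.0228×7.89) = 0.2041 K/W
R_expanded polystyrene = ln(322.7/242.7)/(2π×0.0382×7.89) = 0.1504 K/W
R_outer film = 1/(h_o·2πr_oL) = 1/(7.85×2π×0.3227×7.89) = 0.007963 K/W
R_total = 0.3625 K/W
Q = ΔT/R_total = 111/0.3625

Q ≈ 306 W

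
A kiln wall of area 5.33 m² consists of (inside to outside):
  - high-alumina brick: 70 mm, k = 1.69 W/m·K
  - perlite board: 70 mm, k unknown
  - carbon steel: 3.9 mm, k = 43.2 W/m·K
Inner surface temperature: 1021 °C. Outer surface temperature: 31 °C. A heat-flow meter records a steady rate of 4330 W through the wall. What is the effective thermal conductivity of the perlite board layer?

k ≈ 0.0595 W/(m·K)

Series thermal resistances:
R_high-alumina brick = L/(kA) = 0.07/(1.69×5.33) = 0.007771 K/W
R_carbon steel = L/(kA) = 0.0039/(43.2×5.33) = 1.694×10^-5 K/W
Sum of known resistances R_other = 0.007788 K/W
Total R = ΔT/Q = 990/4330 = 0.2286 K/W
R_perlite board = R_total − R_other = 0.2208 K/W
k = L/(R·A) = 0.07/(0.2208×5.33)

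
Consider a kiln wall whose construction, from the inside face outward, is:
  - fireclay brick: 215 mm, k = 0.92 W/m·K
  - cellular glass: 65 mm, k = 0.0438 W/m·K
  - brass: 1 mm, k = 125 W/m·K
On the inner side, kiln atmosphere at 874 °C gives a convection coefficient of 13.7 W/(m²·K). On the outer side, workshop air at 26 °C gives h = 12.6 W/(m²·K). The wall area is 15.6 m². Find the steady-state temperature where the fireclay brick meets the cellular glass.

Thermal resistances in series:
R_inner film = 1/(h_i·A) = 1/(13.7×15.6) = 0.004679 K/W
R_fireclay brick = L/(kA) = 0.215/(0.92×15.6) = 0.01498 K/W
R_cellular glass = L/(kA) = 0.065/(0.0438×15.6) = 0.09513 K/W
R_brass = L/(kA) = 0.001/(125×15.6) = 5.128×10^-7 K/W
R_outer film = 1/(h_o·A) = 1/(12.6×15.6) = 0.005088 K/W
R_total = 0.1199 K/W;  Q = ΔT/R_total = 848/0.1199 = 7074 W
T_interface = T_inner − Q·ΣR(inner→interface) = 874 − 7070×0.01966

T ≈ 735 °C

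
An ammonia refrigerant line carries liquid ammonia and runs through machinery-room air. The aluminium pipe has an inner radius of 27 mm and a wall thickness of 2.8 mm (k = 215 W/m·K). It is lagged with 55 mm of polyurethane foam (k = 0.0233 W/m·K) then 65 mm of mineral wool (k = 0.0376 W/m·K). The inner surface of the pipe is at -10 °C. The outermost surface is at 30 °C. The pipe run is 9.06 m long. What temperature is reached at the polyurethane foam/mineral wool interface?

T ≈ 19.9 °C

Per-layer cylindrical resistances, series-summed:
R_aluminium pipe wall = ln(29.8/27)/(2π×215×9.06) = 8.062×10^-6 K/W
R_polyurethane foam = ln(84.8/29.8)/(2π×0.0233×9.06) = 0.7885 K/W
R_mineral wool = ln(149.8/84.8)/(2π×0.0376×9.06) = 0.2658 K/W
R_total = 1.054 K/W
Q = ΔT/R_total = 40/1.054
Q = 37.9 W
T_interface = T_inner + Q·ΣR(inner→interface) = -10 + 37.9×0.7885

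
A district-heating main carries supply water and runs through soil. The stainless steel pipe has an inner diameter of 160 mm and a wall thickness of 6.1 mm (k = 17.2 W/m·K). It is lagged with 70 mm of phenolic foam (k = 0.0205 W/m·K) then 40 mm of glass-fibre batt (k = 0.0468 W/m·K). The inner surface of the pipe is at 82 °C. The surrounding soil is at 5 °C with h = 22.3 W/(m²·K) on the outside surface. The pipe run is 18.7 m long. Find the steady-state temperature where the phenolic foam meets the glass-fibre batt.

T ≈ 16.5 °C

Per-layer cylindrical resistances, series-summed:
R_stainless steel pipe wall = ln(86.1/80)/(2π×17.2×18.7) = 3.636×10^-5 K/W
R_phenolic foam = ln(156.1/86.1)/(2π×0.0205×18.7) = 0.247 K/W
R_glass-fibre batt = ln(196.1/156.1)/(2π×0.0468×18.7) = 0.04149 K/W
R_outer film = 1/(h_o·2πr_oL) = 1/(22.3×2π×0.1961×18.7) = 0.001946 K/W
R_total = 0.2905 K/W
Q = ΔT/R_total = 77/0.2905
Q = 265 W
T_interface = T_inner − Q·ΣR(inner→interface) = 82 − 265×0.2471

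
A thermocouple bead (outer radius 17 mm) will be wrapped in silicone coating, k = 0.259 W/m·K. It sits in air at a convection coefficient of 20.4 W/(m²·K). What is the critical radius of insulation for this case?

r_cr ≈ 25.4 mm

For a sphere r_cr = 2k/h = 2×0.259/20.4
r_cr = 25.4 mm; since the bare radius (17 mm) is below r_cr, adding a thin layer of insulation will *increase* heat loss.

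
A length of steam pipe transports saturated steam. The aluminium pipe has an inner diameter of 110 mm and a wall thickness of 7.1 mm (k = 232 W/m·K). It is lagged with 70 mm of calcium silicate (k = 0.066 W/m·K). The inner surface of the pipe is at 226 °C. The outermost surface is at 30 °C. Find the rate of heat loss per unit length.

q′ ≈ 108 W/m

Cylindrical conduction, so R = ln(r₂/r₁)/(2πkL) per layer, in series:
R_aluminium pipe wall = ln(62.1/55)/(2π×232×1) = 8.329×10^-5 K/W
R_calcium silicate = ln(132.1/62.1)/(2π×0.066×1) = 1.82 K/W
R_total = 1.82 K/W
Q = ΔT/R_total = 196/1.82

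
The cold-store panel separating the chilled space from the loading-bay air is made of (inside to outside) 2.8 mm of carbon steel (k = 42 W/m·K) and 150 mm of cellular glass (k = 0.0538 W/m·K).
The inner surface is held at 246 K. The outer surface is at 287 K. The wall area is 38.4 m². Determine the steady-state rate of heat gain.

Using the resistance-network approach (series):
R_carbon steel = L/(kA) = 0.0028/(42×38.4) = 1.736×10^-6 K/W
R_cellular glass = L/(kA) = 0.15/(0.0538×38.4) = 0.07261 K/W
R_total = 0.07261 K/W
Q = ΔT / R_total = 41 / 0.07261

Q ≈ 565 W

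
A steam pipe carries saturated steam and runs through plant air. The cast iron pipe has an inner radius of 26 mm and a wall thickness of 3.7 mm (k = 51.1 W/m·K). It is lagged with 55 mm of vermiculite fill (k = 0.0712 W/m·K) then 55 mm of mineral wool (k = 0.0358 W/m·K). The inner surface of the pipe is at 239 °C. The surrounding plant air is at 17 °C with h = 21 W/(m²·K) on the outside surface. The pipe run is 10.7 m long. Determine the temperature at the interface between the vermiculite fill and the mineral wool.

Radial resistances (cylindrical: R_cond = ln(r_o/r_i)/(2πkL), R_conv = 1/(h·2πrL)):
R_cast iron pipe wall = ln(29.7/26)/(2π×51.1×10.7) = 3.873×10^-5 K/W
R_vermiculite fill = ln(84.7/29.7)/(2π×0.0712×10.7) = 0.2189 K/W
R_mineral wool = ln(139.7/84.7)/(2π×0.0358×10.7) = 0.2079 K/W
R_outer film = 1/(h_o·2πr_oL) = 1/(21×2π×0.1397×10.7) = 0.00507 K/W
R_total = 0.4319 K/W
Q = ΔT/R_total = 222/0.4319
Q = 514 W
T_interface = T_inner − Q·ΣR(inner→interface) = 239 − 514×0.219

T ≈ 126 °C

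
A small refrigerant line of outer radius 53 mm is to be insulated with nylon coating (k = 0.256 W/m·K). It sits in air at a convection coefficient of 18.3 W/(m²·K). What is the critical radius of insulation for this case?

r_cr ≈ 14 mm

For a cylinder r_cr = k/h = 0.256/18.3
r_cr = 14 mm; since the bare radius (53 mm) is above r_cr, any added insulation will reduce heat loss.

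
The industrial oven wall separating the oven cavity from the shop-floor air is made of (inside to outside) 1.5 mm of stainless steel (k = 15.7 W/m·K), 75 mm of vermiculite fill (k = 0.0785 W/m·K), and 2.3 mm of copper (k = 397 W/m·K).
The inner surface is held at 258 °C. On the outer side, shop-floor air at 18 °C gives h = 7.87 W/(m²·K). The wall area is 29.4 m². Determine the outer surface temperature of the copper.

Series thermal resistances:
R_stainless steel = L/(kA) = 0.0015/(15.7×29.4) = 3.25×10^-6 K/W
R_vermiculite fill = L/(kA) = 0.075/(0.0785×29.4) = 0.0325 K/W
R_copper = L/(kA) = 0.0023/(397×29.4) = 1.971×10^-7 K/W
R_outer film = 1/(h_o·A) = 1/(7.87×29.4) = 0.004322 K/W
R_total = 0.03682 K/W;  Q = ΔT/R_total = 240/0.03682 = 6518 W
T_interface = T_inner − Q·ΣR(inner→interface) = 258 − 6520×0.0325

T ≈ 46.2 °C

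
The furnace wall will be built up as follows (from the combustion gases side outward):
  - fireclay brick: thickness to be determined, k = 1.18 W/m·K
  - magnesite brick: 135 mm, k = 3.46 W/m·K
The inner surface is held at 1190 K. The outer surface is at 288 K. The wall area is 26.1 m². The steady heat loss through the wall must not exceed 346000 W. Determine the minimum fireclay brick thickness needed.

L ≈ 34.2 mm

Thermal resistances in series:
R_magnesite brick = L/(kA) = 0.135/(3.46×26.1) = 0.001495 K/W
Sum of the known resistances R_other = 0.001495 K/W
Required total resistance R_tot = ΔT/Q_allow = 902/346000 = 0.002607 K/W
R_fireclay brick = R_tot − R_other = 0.001112 K/W
L = R·k·A = 0.001112×1.18×26.1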